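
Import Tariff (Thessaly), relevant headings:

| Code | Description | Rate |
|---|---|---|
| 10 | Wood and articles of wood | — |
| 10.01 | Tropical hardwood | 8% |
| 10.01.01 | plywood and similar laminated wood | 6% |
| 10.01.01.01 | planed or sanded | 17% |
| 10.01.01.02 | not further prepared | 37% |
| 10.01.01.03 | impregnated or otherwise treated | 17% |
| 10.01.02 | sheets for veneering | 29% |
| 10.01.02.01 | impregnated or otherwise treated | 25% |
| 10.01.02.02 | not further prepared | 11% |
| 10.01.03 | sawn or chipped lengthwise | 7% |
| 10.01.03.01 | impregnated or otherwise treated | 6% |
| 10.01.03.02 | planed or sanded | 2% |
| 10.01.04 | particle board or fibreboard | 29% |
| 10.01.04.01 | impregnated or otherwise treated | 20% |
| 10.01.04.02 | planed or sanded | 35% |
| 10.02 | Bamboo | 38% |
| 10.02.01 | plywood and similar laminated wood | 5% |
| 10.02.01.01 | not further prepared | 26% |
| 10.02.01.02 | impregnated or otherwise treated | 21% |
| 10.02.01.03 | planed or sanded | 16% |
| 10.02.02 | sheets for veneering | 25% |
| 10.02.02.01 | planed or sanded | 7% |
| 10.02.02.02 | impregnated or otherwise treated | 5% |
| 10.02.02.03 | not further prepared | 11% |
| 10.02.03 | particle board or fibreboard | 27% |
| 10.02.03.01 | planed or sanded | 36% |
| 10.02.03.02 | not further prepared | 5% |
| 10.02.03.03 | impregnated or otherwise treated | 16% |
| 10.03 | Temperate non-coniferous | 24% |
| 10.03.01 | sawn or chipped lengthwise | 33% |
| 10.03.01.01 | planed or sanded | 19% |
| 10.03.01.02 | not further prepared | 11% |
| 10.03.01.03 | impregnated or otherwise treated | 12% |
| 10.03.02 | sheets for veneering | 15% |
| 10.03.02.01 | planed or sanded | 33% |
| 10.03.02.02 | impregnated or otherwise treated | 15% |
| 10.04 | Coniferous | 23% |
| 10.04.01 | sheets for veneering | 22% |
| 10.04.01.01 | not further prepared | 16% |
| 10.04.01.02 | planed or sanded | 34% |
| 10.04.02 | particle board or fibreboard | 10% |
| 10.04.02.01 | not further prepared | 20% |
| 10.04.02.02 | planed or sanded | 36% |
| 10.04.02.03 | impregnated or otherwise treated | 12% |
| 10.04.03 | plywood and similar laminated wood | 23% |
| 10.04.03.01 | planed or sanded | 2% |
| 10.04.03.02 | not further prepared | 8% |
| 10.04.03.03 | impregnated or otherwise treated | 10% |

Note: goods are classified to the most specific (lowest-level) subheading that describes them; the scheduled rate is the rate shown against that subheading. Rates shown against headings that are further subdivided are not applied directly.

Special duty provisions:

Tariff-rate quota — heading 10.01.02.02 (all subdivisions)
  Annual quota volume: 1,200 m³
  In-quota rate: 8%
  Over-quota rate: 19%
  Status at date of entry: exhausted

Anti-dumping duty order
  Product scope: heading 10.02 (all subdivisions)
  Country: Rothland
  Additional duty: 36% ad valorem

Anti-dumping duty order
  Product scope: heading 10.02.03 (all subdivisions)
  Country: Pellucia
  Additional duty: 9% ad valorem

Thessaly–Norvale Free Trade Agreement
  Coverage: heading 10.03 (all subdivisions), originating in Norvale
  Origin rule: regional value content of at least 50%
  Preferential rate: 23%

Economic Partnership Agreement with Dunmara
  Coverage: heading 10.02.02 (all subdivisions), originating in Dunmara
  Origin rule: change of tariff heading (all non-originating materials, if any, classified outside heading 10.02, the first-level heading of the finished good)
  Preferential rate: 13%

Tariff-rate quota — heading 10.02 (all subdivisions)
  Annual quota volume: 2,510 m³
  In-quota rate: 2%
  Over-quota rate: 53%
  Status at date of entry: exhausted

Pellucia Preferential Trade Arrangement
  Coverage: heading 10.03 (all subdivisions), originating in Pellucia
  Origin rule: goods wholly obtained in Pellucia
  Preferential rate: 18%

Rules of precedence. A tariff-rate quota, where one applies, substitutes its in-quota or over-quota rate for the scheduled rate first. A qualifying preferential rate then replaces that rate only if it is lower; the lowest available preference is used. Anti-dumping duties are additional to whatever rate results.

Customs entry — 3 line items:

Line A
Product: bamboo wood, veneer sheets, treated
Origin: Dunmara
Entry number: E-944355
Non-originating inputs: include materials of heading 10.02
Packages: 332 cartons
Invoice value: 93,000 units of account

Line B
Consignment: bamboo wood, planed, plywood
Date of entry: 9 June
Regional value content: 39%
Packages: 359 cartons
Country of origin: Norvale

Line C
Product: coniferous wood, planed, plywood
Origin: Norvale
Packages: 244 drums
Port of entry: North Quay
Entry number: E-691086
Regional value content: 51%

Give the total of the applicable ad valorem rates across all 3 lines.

108%

Line A: bamboo → 10.02; veneer sheets → 10.02.02; treated → 10.02.02.02. Scheduled 5%. quota on 10.02 exhausted → over-quota 53%; Dunmara agreement on 10.02.02: CTH not met. → 53%.
Line B: bamboo → 10.02; plywood → 10.02.01; planed → 10.02.01.03. Scheduled 16%. quota on 10.02 exhausted → over-quota 53%; Norvale agreement on 10.03: 10.02.01.03 not covered. → 53%.
Line C: coniferous → 10.04; plywood → 10.04.03; planed → 10.04.03.01. Scheduled 2%. Norvale agreement on 10.03: 10.04.03.01 not covered. → 2%.
Sum: 53% + 53% + 2% = 108%.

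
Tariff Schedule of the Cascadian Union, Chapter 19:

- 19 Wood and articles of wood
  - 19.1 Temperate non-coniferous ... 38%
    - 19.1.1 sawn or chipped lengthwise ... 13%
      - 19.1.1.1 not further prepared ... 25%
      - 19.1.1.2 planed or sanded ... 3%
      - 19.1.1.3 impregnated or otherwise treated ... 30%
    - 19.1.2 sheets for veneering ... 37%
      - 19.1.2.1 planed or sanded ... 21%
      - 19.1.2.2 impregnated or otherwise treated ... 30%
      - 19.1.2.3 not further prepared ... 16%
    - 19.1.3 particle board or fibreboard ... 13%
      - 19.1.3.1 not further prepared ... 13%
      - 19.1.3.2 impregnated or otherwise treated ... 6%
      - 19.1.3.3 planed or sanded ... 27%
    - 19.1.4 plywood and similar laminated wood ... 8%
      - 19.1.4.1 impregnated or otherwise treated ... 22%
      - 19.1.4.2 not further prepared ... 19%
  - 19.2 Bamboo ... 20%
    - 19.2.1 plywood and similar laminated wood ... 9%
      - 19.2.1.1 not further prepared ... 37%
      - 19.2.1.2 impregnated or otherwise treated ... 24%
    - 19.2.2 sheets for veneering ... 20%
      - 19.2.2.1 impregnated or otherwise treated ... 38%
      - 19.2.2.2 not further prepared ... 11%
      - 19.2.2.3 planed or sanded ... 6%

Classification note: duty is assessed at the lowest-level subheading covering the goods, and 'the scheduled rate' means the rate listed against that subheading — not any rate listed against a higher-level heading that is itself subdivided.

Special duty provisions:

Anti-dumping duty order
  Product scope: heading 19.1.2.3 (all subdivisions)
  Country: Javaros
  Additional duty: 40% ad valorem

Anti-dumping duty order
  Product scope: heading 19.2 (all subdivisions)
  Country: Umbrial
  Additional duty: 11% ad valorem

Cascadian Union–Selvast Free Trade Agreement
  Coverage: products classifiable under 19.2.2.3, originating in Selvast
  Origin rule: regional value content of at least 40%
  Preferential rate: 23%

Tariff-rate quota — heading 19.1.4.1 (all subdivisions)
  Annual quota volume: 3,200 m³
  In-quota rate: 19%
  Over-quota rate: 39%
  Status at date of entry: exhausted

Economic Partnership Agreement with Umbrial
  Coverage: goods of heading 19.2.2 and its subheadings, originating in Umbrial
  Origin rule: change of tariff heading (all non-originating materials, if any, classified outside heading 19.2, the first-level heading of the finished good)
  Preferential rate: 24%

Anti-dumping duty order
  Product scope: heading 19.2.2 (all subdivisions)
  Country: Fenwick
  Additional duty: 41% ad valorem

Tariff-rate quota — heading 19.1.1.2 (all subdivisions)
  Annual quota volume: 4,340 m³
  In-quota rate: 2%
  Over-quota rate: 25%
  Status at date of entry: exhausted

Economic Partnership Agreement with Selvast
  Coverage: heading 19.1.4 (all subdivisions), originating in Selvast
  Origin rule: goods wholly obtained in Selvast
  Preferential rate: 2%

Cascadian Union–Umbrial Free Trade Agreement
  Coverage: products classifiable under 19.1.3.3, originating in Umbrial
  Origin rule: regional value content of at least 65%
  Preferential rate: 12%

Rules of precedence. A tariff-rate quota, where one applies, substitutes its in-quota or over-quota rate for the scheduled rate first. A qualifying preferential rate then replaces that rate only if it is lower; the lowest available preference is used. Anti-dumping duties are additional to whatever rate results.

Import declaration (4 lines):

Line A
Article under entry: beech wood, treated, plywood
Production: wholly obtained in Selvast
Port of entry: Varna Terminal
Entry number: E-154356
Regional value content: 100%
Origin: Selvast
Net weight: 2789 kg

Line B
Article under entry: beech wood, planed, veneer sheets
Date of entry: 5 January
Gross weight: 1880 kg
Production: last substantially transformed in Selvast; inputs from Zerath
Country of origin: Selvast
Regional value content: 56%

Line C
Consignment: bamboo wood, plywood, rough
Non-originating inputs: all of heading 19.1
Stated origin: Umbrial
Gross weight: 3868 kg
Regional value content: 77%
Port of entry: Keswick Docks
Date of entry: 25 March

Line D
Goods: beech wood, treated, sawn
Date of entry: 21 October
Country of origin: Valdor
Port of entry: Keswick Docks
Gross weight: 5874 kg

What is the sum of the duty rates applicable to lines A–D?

101%

Line A: beech → 19.1; plywood → 19.1.4; treated → 19.1.4.1. Scheduled 22%. quota on 19.1.4.1 exhausted → over-quota 39%; Selvast agreement on 19.2.2.3: 19.1.4.1 not covered; Selvast agreement on 19.1.4: wholly obtained → 2% available; preferential 2%. → 2%.
Line B: beech → 19.1; veneer sheets → 19.1.2; planed → 19.1.2.1. Scheduled 21%. Selvast agreement on 19.2.2.3: 19.1.2.1 not covered; Selvast agreement on 19.1.4: 19.1.2.1 not covered. → 21%.
Line C: bamboo → 19.2; plywood → 19.2.1; rough → 19.2.1.1. Scheduled 37%. Umbrial agreement on 19.2.2: 19.2.1.1 not covered; Umbrial agreement on 19.1.3.3: 19.2.1.1 not covered; anti-dumping (Umbrial, 19.2): +11%; total 37% + 11% = 48%. → 48%.
Line D: beech → 19.1; sawn → 19.1.1; treated → 19.1.1.3. Scheduled 30%. No special measure applies. → 30%.
Sum: 2% + 21% + 48% + 30% = 101%.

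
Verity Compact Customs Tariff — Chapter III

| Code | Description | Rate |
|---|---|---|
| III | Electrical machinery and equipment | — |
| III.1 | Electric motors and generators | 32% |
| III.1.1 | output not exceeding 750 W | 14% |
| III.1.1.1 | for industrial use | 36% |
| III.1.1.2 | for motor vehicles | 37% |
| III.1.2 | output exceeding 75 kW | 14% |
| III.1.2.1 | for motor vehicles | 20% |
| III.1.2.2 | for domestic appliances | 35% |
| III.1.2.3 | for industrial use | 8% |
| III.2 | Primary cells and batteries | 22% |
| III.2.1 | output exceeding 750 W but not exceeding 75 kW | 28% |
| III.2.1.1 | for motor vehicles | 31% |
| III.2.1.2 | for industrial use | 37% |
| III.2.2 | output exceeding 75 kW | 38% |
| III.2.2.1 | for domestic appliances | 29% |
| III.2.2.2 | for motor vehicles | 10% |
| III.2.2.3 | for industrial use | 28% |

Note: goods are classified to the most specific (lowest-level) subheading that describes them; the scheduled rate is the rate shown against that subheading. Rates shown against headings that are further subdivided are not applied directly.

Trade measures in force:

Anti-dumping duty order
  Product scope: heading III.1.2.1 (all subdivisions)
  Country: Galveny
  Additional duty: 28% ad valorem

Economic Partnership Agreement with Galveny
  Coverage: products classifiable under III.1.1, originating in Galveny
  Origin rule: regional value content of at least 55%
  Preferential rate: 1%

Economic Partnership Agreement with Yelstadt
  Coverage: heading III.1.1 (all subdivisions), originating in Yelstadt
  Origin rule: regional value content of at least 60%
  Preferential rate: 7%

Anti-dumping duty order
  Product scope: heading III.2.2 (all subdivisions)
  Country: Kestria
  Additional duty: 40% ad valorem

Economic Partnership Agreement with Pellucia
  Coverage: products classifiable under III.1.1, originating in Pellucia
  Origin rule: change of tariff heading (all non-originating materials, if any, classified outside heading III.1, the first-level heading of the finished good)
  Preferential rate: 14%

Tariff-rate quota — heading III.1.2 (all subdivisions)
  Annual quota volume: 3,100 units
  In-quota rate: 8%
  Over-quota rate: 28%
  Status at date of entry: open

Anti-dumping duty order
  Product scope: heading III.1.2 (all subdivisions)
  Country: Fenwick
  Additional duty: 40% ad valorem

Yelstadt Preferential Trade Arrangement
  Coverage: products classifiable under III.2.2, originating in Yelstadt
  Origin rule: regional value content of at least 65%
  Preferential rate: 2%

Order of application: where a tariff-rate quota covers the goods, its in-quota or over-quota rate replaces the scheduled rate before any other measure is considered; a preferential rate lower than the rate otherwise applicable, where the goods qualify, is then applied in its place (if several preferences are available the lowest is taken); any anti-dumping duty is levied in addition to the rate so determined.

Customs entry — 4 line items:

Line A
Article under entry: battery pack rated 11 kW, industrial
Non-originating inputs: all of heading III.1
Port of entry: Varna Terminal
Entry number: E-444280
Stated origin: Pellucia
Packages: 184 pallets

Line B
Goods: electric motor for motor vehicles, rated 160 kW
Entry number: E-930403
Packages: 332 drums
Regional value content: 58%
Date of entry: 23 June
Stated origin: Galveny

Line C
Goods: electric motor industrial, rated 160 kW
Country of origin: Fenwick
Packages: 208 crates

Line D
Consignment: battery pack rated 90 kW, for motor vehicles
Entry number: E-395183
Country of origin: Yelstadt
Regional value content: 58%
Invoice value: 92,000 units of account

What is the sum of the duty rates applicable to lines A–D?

Line A: battery pack → III.2; rated 11 kW → III.2.1; industrial → III.2.1.2. Scheduled 37%. Pellucia agreement on III.1.1: III.2.1.2 not covered. → 37%.
Line B: electric motor → III.1; rated 160 kW → III.1.2; for motor vehicles → III.1.2.1. Scheduled 20%. quota on III.1.2 open → in-quota 8%; Galveny agreement on III.1.1: III.1.2.1 not covered; anti-dumping (Galveny, III.1.2.1): +28%; total 8% + 28% = 36%. → 36%.
Line C: electric motor → III.1; rated 160 kW → III.1.2; industrial → III.1.2.3. Scheduled 8%. quota on III.1.2 open → in-quota 8%; anti-dumping (Fenwick, III.1.2): +40%; total 8% + 40% = 48%. → 48%.
Line D: battery pack → III.2; rated 90 kW → III.2.2; for motor vehicles → III.2.2.2. Scheduled 10%. Yelstadt agreement on III.1.1: III.2.2.2 not covered; Yelstadt agreement on III.2.2: RVC < 65%. → 10%.
Sum: 37% + 36% + 48% + 10% = 131%.

131%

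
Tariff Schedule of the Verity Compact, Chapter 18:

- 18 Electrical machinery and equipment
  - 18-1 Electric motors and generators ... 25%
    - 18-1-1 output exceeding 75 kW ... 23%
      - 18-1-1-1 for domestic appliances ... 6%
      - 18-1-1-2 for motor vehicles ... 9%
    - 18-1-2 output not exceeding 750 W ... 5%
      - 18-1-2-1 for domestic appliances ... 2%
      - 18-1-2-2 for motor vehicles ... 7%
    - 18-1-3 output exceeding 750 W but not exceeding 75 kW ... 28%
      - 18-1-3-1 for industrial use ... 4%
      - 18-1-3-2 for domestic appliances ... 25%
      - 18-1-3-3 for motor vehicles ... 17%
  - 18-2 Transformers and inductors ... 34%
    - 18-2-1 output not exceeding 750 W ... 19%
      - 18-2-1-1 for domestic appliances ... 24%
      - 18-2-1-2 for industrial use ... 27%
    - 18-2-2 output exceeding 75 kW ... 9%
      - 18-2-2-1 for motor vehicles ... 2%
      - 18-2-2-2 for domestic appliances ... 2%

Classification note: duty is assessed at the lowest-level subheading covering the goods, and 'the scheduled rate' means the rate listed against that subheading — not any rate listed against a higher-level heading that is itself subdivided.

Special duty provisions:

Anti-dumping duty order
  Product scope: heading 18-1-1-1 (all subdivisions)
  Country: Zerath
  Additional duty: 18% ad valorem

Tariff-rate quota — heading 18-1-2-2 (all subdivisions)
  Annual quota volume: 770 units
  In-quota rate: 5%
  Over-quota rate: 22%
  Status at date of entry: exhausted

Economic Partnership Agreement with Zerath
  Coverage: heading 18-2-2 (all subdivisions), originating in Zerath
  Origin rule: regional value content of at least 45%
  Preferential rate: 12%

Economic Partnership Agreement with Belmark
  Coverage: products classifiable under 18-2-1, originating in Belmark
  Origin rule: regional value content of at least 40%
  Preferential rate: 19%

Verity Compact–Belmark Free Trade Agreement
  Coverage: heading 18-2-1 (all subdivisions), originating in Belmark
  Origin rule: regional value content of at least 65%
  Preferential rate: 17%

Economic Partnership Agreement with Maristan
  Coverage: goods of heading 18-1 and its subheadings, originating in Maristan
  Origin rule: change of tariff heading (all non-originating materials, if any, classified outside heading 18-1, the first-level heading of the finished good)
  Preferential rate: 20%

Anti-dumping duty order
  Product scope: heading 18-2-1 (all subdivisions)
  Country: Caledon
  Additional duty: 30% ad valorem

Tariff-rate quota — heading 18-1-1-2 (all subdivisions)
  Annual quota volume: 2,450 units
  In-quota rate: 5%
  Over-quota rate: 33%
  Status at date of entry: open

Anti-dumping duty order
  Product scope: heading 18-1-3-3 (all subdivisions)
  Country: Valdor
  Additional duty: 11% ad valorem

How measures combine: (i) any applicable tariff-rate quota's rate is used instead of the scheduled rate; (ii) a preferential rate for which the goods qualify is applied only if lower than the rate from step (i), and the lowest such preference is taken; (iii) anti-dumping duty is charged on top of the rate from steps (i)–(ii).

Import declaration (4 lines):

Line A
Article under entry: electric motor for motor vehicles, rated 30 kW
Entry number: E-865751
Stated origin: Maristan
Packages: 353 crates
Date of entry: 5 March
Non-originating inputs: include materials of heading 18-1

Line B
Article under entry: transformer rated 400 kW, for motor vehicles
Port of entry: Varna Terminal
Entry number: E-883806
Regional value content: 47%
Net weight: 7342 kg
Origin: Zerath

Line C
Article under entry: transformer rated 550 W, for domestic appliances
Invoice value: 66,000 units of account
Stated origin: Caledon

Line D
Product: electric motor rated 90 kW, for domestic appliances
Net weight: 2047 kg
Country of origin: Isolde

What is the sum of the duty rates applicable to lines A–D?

79%

Line A: electric motor → 18-1; rated 30 kW → 18-1-3; for motor vehicles → 18-1-3-3. Scheduled 17%. Maristan agreement on 18-1: CTH not met. → 17%.
Line B: transformer → 18-2; rated 400 kW → 18-2-2; for motor vehicles → 18-2-2-1. Scheduled 2%. Zerath agreement on 18-2-2: RVC ≥ 45% → 12% available; preference 12% not lower than 2% → no reduction. → 2%.
Line C: transformer → 18-2; rated 550 W → 18-2-1; for domestic appliances → 18-2-1-1. Scheduled 24%. anti-dumping (Caledon, 18-2-1): +30%; total 24% + 30% = 54%. → 54%.
Line D: electric motor → 18-1; rated 90 kW → 18-1-1; for domestic appliances → 18-1-1-1. Scheduled 6%. No special measure applies. → 6%.
Sum: 17% + 2% + 54% + 6% = 79%.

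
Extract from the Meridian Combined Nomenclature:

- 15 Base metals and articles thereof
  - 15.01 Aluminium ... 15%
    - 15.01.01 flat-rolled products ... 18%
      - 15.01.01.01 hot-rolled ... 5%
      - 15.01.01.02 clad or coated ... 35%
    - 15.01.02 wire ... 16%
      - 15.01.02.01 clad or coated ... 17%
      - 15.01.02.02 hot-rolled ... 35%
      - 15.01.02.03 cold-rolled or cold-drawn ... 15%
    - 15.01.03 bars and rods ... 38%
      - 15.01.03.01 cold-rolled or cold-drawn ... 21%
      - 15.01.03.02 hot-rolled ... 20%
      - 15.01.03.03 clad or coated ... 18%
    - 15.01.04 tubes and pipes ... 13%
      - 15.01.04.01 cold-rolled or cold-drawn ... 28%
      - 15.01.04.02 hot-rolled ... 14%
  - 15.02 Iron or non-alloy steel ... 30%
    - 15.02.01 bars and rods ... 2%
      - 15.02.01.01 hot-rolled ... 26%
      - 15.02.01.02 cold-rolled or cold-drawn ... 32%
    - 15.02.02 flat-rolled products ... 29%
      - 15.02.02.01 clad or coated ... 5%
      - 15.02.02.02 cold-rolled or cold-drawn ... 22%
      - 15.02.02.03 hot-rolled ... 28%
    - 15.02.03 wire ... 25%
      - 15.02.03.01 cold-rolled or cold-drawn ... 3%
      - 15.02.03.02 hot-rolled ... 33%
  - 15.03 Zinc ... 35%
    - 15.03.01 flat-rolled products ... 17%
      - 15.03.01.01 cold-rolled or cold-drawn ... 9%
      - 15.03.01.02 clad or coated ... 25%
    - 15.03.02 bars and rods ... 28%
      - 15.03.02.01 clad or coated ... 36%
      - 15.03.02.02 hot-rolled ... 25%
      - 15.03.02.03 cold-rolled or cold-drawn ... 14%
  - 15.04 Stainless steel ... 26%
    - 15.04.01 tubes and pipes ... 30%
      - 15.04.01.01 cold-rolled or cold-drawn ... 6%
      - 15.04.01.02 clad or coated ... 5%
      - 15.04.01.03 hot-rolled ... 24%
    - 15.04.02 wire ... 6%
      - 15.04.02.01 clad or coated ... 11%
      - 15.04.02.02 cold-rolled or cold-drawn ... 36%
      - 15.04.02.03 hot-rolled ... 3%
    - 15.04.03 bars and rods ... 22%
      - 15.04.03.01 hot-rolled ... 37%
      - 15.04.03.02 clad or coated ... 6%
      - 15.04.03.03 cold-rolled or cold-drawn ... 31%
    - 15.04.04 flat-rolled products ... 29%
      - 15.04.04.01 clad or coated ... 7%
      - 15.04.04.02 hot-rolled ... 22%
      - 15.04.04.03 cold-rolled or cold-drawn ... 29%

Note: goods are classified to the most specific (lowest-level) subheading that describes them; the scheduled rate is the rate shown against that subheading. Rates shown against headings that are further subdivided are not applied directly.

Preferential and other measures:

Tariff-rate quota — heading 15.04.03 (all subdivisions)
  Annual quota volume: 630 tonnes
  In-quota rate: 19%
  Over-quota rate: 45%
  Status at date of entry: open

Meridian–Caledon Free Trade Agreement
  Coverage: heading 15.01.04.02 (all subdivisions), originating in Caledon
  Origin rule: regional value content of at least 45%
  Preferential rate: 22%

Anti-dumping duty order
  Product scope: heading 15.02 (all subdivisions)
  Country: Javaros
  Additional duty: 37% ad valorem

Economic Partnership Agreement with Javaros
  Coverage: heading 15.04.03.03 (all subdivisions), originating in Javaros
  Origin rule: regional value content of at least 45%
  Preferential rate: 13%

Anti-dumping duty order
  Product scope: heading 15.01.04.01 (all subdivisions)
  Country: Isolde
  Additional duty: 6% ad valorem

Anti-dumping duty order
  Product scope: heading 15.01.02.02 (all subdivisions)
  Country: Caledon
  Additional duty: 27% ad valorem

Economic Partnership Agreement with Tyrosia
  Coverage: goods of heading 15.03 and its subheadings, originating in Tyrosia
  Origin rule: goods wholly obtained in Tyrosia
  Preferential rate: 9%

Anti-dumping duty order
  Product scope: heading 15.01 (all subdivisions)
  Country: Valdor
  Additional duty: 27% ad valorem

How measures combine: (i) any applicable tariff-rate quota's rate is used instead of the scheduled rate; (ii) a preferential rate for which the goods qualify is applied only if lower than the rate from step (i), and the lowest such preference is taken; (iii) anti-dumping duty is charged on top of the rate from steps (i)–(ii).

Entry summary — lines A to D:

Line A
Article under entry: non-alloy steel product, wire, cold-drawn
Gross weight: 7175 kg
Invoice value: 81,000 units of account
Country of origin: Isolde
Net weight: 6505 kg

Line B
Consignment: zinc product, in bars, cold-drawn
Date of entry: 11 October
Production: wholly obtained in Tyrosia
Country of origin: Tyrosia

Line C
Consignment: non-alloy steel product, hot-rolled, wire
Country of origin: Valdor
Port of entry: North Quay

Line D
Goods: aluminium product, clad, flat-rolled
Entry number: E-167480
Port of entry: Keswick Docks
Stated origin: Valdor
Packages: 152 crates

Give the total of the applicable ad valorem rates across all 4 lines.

Line A: non-alloy steel → 15.02; wire → 15.02.03; cold-drawn → 15.02.03.01. Scheduled 3%. No special measure applies. → 3%.
Line B: zinc → 15.03; in bars → 15.03.02; cold-drawn → 15.03.02.03. Scheduled 14%. Tyrosia agreement on 15.03: wholly obtained → 9% available; preferential 9%. → 9%.
Line C: non-alloy steel → 15.02; wire → 15.02.03; hot-rolled → 15.02.03.02. Scheduled 33%. No special measure applies. → 33%.
Line D: aluminium → 15.01; flat-rolled → 15.01.01; clad → 15.01.01.02. Scheduled 35%. anti-dumping (Valdor, 15.01): +27%; total 35% + 27% = 62%. → 62%.
Sum: 3% + 9% + 33% + 62% = 107%.

107%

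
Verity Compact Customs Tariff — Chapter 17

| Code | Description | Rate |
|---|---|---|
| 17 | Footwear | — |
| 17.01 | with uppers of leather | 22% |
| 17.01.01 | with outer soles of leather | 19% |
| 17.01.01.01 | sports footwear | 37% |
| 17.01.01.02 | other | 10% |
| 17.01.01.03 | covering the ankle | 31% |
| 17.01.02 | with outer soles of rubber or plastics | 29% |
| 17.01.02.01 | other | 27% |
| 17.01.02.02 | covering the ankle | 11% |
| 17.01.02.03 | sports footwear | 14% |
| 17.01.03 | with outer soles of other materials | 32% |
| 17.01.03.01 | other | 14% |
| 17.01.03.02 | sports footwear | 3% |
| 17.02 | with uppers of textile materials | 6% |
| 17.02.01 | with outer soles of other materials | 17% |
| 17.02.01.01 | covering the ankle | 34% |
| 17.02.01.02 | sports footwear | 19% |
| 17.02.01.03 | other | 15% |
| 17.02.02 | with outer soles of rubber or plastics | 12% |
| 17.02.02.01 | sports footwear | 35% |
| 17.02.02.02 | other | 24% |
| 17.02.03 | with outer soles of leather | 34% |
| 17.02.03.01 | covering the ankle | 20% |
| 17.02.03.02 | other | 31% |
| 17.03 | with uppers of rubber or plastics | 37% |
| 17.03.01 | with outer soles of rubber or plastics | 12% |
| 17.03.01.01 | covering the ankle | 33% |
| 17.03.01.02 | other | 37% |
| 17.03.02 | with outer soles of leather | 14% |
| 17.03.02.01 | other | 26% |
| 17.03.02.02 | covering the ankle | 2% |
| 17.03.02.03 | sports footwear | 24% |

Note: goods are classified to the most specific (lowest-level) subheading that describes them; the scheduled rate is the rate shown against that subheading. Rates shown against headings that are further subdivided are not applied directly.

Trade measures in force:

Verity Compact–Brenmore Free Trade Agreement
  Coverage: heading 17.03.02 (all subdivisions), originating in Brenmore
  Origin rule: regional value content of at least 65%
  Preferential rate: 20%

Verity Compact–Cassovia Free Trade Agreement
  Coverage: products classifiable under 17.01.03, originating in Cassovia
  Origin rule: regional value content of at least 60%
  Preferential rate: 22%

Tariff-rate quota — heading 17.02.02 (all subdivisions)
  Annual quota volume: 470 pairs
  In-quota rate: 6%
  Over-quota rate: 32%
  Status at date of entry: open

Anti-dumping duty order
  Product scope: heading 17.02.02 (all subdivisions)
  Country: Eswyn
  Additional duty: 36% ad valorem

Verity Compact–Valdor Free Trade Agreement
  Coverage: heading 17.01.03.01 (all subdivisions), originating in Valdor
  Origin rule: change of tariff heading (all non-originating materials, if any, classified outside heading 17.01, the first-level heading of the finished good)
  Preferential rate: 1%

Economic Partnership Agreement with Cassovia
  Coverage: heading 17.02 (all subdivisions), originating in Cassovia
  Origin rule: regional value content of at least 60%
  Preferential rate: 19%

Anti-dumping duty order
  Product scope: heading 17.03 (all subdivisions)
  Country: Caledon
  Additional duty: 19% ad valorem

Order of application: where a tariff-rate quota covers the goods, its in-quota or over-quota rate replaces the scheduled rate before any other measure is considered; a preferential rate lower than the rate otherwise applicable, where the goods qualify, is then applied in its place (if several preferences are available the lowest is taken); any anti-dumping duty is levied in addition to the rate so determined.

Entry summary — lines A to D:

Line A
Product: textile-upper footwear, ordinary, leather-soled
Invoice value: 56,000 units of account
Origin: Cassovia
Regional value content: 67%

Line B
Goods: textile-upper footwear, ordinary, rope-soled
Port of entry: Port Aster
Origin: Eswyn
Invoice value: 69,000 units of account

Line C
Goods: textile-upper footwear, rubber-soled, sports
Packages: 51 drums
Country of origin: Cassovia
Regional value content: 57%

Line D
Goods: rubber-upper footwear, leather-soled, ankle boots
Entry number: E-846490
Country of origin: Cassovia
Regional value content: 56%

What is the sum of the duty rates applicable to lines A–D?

Line A: textile-upper → 17.02; leather-soled → 17.02.03; ordinary → 17.02.03.02. Scheduled 31%. Cassovia agreement on 17.01.03: 17.02.03.02 not covered; Cassovia agreement on 17.02: RVC ≥ 60% → 19% available; preferential 19%. → 19%.
Line B: textile-upper → 17.02; rope-soled → 17.02.01; ordinary → 17.02.01.03. Scheduled 15%. No special measure applies. → 15%.
Line C: textile-upper → 17.02; rubber-soled → 17.02.02; sports → 17.02.02.01. Scheduled 35%. quota on 17.02.02 open → in-quota 6%; Cassovia agreement on 17.01.03: 17.02.02.01 not covered; Cassovia agreement on 17.02: RVC < 60%. → 6%.
Line D: rubber-upper → 17.03; leather-soled → 17.03.02; ankle boots → 17.03.02.02. Scheduled 2%. Cassovia agreement on 17.01.03: 17.03.02.02 not covered; Cassovia agreement on 17.02: 17.03.02.02 not covered. → 2%.
Sum: 19% + 15% + 6% + 2% = 42%.

42%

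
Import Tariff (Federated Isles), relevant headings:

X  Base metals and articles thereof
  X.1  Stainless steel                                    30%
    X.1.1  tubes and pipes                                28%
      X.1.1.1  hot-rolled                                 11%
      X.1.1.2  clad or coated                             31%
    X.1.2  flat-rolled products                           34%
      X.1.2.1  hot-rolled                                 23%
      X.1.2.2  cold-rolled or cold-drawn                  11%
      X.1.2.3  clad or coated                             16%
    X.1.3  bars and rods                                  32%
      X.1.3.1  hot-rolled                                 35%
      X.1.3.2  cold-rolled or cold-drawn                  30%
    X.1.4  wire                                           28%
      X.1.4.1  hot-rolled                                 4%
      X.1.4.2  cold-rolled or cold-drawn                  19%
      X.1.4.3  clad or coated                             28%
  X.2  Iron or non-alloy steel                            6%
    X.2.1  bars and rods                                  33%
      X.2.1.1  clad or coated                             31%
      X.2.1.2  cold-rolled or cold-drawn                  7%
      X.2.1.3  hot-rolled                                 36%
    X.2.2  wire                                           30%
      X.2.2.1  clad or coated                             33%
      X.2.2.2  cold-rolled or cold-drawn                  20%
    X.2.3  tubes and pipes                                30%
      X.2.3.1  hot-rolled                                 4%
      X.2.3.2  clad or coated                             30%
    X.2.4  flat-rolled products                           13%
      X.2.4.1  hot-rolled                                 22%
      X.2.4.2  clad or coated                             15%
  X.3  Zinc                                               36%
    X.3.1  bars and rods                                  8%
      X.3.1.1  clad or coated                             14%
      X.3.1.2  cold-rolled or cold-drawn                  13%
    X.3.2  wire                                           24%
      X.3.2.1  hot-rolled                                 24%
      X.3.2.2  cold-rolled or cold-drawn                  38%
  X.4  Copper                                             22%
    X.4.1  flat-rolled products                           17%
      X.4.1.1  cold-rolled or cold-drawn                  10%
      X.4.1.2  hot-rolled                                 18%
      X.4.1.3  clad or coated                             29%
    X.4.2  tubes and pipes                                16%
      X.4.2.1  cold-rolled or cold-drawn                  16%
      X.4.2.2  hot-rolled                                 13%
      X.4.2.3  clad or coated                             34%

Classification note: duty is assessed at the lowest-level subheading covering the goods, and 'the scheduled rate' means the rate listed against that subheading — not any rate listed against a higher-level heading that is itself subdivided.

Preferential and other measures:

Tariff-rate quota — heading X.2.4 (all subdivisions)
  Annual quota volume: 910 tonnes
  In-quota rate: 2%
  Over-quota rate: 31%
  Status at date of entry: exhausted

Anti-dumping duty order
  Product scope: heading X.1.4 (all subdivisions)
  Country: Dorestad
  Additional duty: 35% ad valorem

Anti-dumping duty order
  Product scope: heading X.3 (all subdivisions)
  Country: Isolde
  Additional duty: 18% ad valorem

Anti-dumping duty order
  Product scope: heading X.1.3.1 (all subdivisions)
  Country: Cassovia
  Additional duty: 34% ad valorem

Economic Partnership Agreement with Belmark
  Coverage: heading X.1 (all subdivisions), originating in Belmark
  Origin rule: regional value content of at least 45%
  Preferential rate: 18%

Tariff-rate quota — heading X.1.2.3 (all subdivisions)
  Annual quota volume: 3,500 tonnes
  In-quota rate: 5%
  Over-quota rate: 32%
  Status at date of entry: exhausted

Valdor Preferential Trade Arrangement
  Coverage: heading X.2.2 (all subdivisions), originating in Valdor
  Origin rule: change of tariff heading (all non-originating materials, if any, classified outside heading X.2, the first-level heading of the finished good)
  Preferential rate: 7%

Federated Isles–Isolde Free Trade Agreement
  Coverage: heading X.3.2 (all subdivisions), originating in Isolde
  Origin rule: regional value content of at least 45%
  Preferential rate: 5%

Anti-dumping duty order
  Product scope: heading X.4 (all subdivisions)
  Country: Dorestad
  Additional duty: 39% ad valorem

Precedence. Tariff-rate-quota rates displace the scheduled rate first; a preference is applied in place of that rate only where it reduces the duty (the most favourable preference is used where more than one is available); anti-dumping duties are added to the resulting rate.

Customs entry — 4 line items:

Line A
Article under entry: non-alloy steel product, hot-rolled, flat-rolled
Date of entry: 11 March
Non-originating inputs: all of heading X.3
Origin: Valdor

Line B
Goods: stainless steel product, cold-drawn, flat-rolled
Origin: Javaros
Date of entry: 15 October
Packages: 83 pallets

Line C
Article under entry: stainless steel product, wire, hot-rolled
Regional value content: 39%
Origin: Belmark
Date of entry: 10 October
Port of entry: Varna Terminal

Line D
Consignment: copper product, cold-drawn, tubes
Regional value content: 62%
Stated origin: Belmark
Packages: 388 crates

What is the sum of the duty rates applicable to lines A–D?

Line A: non-alloy steel → X.2; flat-rolled → X.2.4; hot-rolled → X.2.4.1. Scheduled 22%. quota on X.2.4 exhausted → over-quota 31%; Valdor agreement on X.2.2: X.2.4.1 not covered. → 31%.
Line B: stainless steel → X.1; flat-rolled → X.1.2; cold-drawn → X.1.2.2. Scheduled 11%. No special measure applies. → 11%.
Line C: stainless steel → X.1; wire → X.1.4; hot-rolled → X.1.4.1. Scheduled 4%. Belmark agreement on X.1: RVC < 45%. → 4%.
Line D: copper → X.4; tubes → X.4.2; cold-drawn → X.4.2.1. Scheduled 16%. Belmark agreement on X.1: X.4.2.1 not covered. → 16%.
Sum: 31% + 11% + 4% + 16% = 62%.

62%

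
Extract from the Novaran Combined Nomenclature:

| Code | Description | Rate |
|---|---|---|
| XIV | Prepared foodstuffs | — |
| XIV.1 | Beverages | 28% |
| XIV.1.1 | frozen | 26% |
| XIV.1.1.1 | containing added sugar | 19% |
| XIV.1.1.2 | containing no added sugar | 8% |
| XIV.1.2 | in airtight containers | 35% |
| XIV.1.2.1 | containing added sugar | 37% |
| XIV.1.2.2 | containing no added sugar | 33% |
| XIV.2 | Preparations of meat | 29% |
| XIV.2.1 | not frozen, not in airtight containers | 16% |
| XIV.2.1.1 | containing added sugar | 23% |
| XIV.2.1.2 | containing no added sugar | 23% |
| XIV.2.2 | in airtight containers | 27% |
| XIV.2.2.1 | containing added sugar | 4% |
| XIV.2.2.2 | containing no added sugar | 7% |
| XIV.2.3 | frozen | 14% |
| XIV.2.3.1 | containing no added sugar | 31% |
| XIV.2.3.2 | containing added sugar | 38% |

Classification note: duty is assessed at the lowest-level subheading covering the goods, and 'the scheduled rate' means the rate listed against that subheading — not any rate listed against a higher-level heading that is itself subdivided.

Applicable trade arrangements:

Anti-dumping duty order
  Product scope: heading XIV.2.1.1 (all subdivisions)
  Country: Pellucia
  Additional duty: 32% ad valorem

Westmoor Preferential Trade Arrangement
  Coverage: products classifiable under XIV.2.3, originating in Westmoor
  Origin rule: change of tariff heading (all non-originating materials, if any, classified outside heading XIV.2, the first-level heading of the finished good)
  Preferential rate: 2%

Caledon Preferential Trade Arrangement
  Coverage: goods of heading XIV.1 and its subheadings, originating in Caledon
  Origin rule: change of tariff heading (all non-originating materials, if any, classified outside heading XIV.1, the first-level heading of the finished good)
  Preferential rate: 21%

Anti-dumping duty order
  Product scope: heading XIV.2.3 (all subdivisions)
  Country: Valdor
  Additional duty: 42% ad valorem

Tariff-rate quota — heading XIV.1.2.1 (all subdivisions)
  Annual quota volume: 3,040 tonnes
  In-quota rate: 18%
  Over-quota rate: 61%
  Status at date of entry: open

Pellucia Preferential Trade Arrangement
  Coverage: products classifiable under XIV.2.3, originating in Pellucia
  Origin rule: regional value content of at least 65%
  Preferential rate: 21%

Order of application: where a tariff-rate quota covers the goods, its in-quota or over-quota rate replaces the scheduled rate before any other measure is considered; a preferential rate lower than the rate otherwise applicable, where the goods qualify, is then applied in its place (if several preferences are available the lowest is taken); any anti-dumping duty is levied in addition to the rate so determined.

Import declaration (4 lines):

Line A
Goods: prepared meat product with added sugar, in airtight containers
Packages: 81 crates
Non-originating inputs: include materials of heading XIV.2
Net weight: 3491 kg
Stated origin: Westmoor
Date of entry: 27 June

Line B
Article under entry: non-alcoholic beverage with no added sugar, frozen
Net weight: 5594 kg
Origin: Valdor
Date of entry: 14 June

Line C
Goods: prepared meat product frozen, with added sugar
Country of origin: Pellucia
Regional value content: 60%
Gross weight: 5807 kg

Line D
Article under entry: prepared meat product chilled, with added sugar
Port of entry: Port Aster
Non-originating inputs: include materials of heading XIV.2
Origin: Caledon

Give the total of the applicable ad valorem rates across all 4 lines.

Line A: prepared meat product → XIV.2; in airtight containers → XIV.2.2; with added sugar → XIV.2.2.1. Scheduled 4%. Westmoor agreement on XIV.2.3: XIV.2.2.1 not covered. → 4%.
Line B: non-alcoholic beverage → XIV.1; frozen → XIV.1.1; with no added sugar → XIV.1.1.2. Scheduled 8%. No special measure applies. → 8%.
Line C: prepared meat product → XIV.2; frozen → XIV.2.3; with added sugar → XIV.2.3.2. Scheduled 38%. Pellucia agreement on XIV.2.3: RVC < 65%. → 38%.
Line D: prepared meat product → XIV.2; chilled → XIV.2.1; with added sugar → XIV.2.1.1. Scheduled 23%. Caledon agreement on XIV.1: XIV.2.1.1 not covered. → 23%.
Sum: 4% + 8% + 38% + 23% = 73%.

73%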